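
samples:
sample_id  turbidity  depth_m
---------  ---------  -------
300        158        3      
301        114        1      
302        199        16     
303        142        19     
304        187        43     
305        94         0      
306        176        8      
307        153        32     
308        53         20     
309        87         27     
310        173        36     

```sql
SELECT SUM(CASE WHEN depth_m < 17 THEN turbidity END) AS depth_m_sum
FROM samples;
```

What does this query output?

741

sample_id=300: ✓ → 158
sample_id=301: ✓ → 114
sample_id=302: ✓ → 199
sample_id=303: ✗
sample_id=304: ✗
sample_id=305: ✓ → 94
sample_id=306: ✓ → 176
sample_id=307: ✗
sample_id=308: ✗
sample_id=309: ✗
sample_id=310: ✗
depth_m_sum = 158 + 114 + 199 + 94 + 176 = 741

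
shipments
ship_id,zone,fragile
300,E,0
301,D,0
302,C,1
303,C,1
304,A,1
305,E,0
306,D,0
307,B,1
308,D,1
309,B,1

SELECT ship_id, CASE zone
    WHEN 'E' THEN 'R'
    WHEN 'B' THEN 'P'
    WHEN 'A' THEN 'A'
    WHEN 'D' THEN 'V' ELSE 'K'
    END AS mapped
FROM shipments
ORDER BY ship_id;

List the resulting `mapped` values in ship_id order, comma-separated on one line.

R, V, K, K, A, R, V, P, V, P

ship_id=300: zone='E' → R
ship_id=301: zone='D' → V
ship_id=302: ELSE → K
ship_id=303: ELSE → K
ship_id=304: zone='A' → A
ship_id=305: zone='E' → R
ship_id=306: zone='D' → V
ship_id=307: zone='B' → P
ship_id=308: zone='D' → V
ship_id=309: zone='B' → P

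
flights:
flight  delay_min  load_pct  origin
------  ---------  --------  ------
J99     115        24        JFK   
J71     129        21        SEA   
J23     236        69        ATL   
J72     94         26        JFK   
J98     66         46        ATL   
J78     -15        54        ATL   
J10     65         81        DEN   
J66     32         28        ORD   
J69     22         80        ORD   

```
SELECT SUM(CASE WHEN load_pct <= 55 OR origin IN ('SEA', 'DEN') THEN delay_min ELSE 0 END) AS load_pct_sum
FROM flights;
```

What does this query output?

486

flight=J99: ✓ → 115
flight=J71: ✓ → 129
flight=J23: ✗
flight=J72: ✓ → 94
flight=J98: ✓ → 66
flight=J78: ✓ → -15
flight=J10: ✓ → 65
flight=J66: ✓ → 32
flight=J69: ✗
load_pct_sum = 115 + 129 + 94 + 66 + -15 + 65 + 32 = 486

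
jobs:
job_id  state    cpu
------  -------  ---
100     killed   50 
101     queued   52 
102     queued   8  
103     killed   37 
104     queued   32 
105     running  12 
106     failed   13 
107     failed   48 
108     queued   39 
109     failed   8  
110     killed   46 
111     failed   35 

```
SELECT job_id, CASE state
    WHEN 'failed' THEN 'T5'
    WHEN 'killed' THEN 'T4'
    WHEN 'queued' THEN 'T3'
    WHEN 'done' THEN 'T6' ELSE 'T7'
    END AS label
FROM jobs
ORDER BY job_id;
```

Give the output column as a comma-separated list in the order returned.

job_id=100: state='killed' → T4
job_id=101: state='queued' → T3
job_id=102: state='queued' → T3
job_id=103: state='killed' → T4
job_id=104: state='queued' → T3
job_id=105: ELSE → T7
job_id=106: state='failed' → T5
job_id=107: state='failed' → T5
job_id=108: state='queued' → T3
job_id=109: state='failed' → T5
job_id=110: state='killed' → T4
job_id=111: state='failed' → T5

T4, T3, T3, T4, T3, T7, T5, T5, T3, T5, T4, T5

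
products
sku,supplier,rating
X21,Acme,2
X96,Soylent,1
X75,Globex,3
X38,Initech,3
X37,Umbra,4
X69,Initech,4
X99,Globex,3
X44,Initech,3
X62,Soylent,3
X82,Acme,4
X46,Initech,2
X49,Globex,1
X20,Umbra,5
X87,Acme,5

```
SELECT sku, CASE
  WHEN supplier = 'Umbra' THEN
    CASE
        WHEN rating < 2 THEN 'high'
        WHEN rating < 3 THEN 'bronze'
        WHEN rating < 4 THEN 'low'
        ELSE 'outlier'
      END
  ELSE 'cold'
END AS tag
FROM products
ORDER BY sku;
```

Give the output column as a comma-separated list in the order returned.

outlier, cold, outlier, cold, cold, cold, cold, cold, cold, cold, cold, cold, cold, cold

sku=X20: supplier='Umbra' → inner[ELSE] → outlier
sku=X21: supplier='Acme' → outer ELSE → cold
sku=X37: supplier='Umbra' → inner[ELSE] → outlier
sku=X38: supplier='Initech' → outer ELSE → cold
sku=X44: supplier='Initech' → outer ELSE → cold
sku=X46: supplier='Initech' → outer ELSE → cold
sku=X49: supplier='Globex' → outer ELSE → cold
sku=X62: supplier='Soylent' → outer ELSE → cold
sku=X69: supplier='Initech' → outer ELSE → cold
sku=X75: supplier='Globex' → outer ELSE → cold
sku=X82: supplier='Acme' → outer ELSE → cold
sku=X87: supplier='Acme' → outer ELSE → cold
sku=X96: supplier='Soylent' → outer ELSE → cold
sku=X99: supplier='Globex' → outer ELSE → cold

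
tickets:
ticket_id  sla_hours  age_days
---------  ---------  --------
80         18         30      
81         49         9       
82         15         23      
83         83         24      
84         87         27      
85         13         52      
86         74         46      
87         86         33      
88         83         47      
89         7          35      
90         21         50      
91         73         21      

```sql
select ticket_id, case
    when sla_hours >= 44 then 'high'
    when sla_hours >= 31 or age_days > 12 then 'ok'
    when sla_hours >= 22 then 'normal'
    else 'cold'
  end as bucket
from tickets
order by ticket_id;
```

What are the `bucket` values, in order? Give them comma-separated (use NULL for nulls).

ok, high, ok, high, high, ok, high, high, high, ok, ok, high

ticket_id=80: sla_hours >= 31 or age_days > 12 → ok
ticket_id=81: sla_hours >= 44 → high
ticket_id=82: sla_hours >= 31 or age_days > 12 → ok
ticket_id=83: sla_hours >= 44 → high
ticket_id=84: sla_hours >= 44 → high
ticket_id=85: sla_hours >= 31 or age_days > 12 → ok
ticket_id=86: sla_hours >= 44 → high
ticket_id=87: sla_hours >= 44 → high
ticket_id=88: sla_hours >= 44 → high
ticket_id=89: sla_hours >= 31 or age_days > 12 → ok
ticket_id=90: sla_hours >= 31 or age_days > 12 → ok
ticket_id=91: sla_hours >= 44 → high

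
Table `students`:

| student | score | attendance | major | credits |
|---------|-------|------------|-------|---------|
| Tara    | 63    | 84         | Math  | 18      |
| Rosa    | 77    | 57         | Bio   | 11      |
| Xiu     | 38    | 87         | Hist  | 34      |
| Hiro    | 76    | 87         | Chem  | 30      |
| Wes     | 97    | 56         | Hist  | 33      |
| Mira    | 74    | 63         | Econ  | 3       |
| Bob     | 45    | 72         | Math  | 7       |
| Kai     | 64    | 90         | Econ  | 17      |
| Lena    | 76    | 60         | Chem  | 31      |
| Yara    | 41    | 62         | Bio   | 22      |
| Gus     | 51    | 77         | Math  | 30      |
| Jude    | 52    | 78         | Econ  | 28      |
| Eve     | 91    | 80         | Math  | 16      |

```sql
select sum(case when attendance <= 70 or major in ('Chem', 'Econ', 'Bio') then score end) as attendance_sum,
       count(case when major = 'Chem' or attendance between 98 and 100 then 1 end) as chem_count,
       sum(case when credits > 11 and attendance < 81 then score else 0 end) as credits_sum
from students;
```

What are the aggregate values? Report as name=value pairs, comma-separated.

attendance_sum=557, chem_count=2, credits_sum=408

[attendance_sum: attendance <= 70 or major in ('Chem', 'Econ', 'Bio')]
student=Tara: ✗
student=Rosa: ✓ → 77
student=Xiu: ✗
student=Hiro: ✓ → 76
student=Wes: ✓ → 97
student=Mira: ✓ → 74
student=Bob: ✗
student=Kai: ✓ → 64
student=Lena: ✓ → 76
student=Yara: ✓ → 41
student=Gus: ✗
student=Jude: ✓ → 52
student=Eve: ✗
attendance_sum = 77 + 76 + 97 + 74 + 64 + 76 + 41 + 52 = 557
—
[chem_count: major = 'Chem' or attendance between 98 and 100]
student=Tara: ✗
student=Rosa: ✗
student=Xiu: ✗
student=Hiro: ✓ → 1
student=Wes: ✗
student=Mira: ✗
student=Bob: ✗
student=Kai: ✗
student=Lena: ✓ → 1
student=Yara: ✗
student=Gus: ✗
student=Jude: ✗
student=Eve: ✗
chem_count = COUNT(1, 1) = 2
—
[credits_sum: credits > 11 and attendance < 81]
student=Tara: ✗
student=Rosa: ✗
student=Xiu: ✗
student=Hiro: ✗
student=Wes: ✓ → 97
student=Mira: ✗
student=Bob: ✗
student=Kai: ✗
student=Lena: ✓ → 76
student=Yara: ✓ → 41
student=Gus: ✓ → 51
student=Jude: ✓ → 52
student=Eve: ✓ → 91
credits_sum = 97 + 76 + 41 + 51 + 52 + 91 = 408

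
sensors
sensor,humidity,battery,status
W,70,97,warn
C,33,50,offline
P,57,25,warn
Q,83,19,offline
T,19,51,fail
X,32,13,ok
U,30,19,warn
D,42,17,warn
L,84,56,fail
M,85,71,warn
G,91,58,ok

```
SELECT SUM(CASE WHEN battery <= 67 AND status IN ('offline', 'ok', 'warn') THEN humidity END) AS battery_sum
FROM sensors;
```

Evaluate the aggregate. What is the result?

sensor=W: ✗
sensor=C: ✓ → 33
sensor=P: ✓ → 57
sensor=Q: ✓ → 83
sensor=T: ✗
sensor=X: ✓ → 32
sensor=U: ✓ → 30
sensor=D: ✓ → 42
sensor=L: ✗
sensor=M: ✗
sensor=G: ✓ → 91
battery_sum = 33 + 57 + 83 + 32 + 30 + 42 + 91 = 368

368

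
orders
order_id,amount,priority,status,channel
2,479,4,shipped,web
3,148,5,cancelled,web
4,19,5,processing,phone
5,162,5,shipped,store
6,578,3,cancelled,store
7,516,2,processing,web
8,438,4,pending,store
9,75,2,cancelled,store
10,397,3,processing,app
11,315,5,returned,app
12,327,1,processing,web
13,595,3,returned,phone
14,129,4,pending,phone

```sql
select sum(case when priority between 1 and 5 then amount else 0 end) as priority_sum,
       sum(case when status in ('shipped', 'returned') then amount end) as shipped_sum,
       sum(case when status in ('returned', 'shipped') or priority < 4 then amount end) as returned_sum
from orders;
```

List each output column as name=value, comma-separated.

[priority_sum: priority between 1 and 5]
order_id=2: ✓ → 479
order_id=3: ✓ → 148
order_id=4: ✓ → 19
order_id=5: ✓ → 162
order_id=6: ✓ → 578
order_id=7: ✓ → 516
order_id=8: ✓ → 438
order_id=9: ✓ → 75
order_id=10: ✓ → 397
order_id=11: ✓ → 315
order_id=12: ✓ → 327
order_id=13: ✓ → 595
order_id=14: ✓ → 129
priority_sum = 479 + 148 + 19 + 162 + 578 + 516 + 438 + 75 + 397 + 315 + 327 + 595 + 129 = 4178
—
[shipped_sum: status in ('shipped', 'returned')]
order_id=2: ✓ → 479
order_id=3: ✗
order_id=4: ✗
order_id=5: ✓ → 162
order_id=6: ✗
order_id=7: ✗
order_id=8: ✗
order_id=9: ✗
order_id=10: ✗
order_id=11: ✓ → 315
order_id=12: ✗
order_id=13: ✓ → 595
order_id=14: ✗
shipped_sum = 479 + 162 + 315 + 595 = 1551
—
[returned_sum: status in ('returned', 'shipped') or priority < 4]
order_id=2: ✓ → 479
order_id=3: ✗
order_id=4: ✗
order_id=5: ✓ → 162
order_id=6: ✓ → 578
order_id=7: ✓ → 516
order_id=8: ✗
order_id=9: ✓ → 75
order_id=10: ✓ → 397
order_id=11: ✓ → 315
order_id=12: ✓ → 327
order_id=13: ✓ → 595
order_id=14: ✗
returned_sum = 479 + 162 + 578 + 516 + 75 + 397 + 315 + 327 + 595 = 3444

priority_sum=4178, shipped_sum=1551, returned_sum=3444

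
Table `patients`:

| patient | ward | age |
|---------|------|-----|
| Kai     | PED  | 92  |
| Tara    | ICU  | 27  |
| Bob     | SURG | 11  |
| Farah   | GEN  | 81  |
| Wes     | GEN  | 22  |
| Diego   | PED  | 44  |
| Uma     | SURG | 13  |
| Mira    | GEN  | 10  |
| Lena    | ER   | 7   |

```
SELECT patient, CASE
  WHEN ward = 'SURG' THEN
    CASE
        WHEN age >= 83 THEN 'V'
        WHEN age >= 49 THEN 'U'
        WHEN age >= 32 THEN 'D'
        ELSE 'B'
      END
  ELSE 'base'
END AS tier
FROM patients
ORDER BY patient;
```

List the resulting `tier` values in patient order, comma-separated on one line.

patient=Bob: ward='SURG' → inner[ELSE] → B
patient=Diego: ward='PED' → outer ELSE → base
patient=Farah: ward='GEN' → outer ELSE → base
patient=Kai: ward='PED' → outer ELSE → base
patient=Lena: ward='ER' → outer ELSE → base
patient=Mira: ward='GEN' → outer ELSE → base
patient=Tara: ward='ICU' → outer ELSE → base
patient=Uma: ward='SURG' → inner[ELSE] → B
patient=Wes: ward='GEN' → outer ELSE → base

B, base, base, base, base, base, base, B, base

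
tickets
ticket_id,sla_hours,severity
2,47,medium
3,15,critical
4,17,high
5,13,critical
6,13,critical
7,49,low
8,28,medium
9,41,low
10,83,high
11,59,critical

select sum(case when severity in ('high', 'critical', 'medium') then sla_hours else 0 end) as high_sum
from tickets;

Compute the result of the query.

ticket_id=2: ✓ → 47
ticket_id=3: ✓ → 15
ticket_id=4: ✓ → 17
ticket_id=5: ✓ → 13
ticket_id=6: ✓ → 13
ticket_id=7: ✗
ticket_id=8: ✓ → 28
ticket_id=9: ✗
ticket_id=10: ✓ → 83
ticket_id=11: ✓ → 59
high_sum = 47 + 15 + 17 + 13 + 13 + 28 + 83 + 59 = 275

275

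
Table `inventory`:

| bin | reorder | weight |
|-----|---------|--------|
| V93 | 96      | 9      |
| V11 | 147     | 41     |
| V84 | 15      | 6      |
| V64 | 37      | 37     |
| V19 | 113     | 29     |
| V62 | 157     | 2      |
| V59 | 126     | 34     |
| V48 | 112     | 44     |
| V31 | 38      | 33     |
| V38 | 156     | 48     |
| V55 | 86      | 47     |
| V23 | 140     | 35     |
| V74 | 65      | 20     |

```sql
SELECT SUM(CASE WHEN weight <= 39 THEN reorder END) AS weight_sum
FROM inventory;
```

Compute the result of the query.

bin=V93: ✓ → 96
bin=V11: ✗
bin=V84: ✓ → 15
bin=V64: ✓ → 37
bin=V19: ✓ → 113
bin=V62: ✓ → 157
bin=V59: ✓ → 126
bin=V48: ✗
bin=V31: ✓ → 38
bin=V38: ✗
bin=V55: ✗
bin=V23: ✓ → 140
bin=V74: ✓ → 65
weight_sum = 96 + 15 + 37 + 113 + 157 + 126 + 38 + 140 + 65 = 787

787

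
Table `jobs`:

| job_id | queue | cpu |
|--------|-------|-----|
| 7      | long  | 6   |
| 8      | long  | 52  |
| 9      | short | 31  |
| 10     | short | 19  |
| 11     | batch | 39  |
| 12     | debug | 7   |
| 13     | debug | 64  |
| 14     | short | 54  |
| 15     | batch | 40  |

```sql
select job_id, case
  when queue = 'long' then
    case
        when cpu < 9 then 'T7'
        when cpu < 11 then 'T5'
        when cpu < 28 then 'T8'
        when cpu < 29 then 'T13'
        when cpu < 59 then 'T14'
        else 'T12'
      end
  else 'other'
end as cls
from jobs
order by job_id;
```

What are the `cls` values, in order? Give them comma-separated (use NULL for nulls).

T7, T14, other, other, other, other, other, other, other

job_id=7: queue='long' → inner[cpu < 9] → T7
job_id=8: queue='long' → inner[cpu < 59] → T14
job_id=9: queue='short' → outer ELSE → other
job_id=10: queue='short' → outer ELSE → other
job_id=11: queue='batch' → outer ELSE → other
job_id=12: queue='debug' → outer ELSE → other
job_id=13: queue='debug' → outer ELSE → other
job_id=14: queue='short' → outer ELSE → other
job_id=15: queue='batch' → outer ELSE → other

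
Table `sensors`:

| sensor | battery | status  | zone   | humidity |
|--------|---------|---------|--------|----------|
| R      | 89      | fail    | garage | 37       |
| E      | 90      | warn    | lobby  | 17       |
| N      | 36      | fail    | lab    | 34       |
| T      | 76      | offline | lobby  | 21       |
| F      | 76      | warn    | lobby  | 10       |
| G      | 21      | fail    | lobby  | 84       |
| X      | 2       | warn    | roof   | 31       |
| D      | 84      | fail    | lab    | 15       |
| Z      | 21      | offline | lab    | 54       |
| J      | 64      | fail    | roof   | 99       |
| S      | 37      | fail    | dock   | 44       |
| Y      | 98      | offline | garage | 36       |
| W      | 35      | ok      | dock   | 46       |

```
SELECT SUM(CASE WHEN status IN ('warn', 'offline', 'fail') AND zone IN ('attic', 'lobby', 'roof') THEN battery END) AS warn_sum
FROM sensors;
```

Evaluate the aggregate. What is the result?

329

sensor=R: ✗
sensor=E: ✓ → 90
sensor=N: ✗
sensor=T: ✓ → 76
sensor=F: ✓ → 76
sensor=G: ✓ → 21
sensor=X: ✓ → 2
sensor=D: ✗
sensor=Z: ✗
sensor=J: ✓ → 64
sensor=S: ✗
sensor=Y: ✗
sensor=W: ✗
warn_sum = 90 + 76 + 76 + 21 + 2 + 64 = 329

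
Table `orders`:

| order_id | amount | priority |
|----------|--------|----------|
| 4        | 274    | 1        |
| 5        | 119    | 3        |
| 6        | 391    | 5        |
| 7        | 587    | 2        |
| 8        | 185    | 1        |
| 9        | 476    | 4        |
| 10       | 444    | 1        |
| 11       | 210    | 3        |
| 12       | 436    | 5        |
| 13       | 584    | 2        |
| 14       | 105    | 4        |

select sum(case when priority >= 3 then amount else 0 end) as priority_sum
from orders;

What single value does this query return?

1737

order_id=4: ✗
order_id=5: ✓ → 119
order_id=6: ✓ → 391
order_id=7: ✗
order_id=8: ✗
order_id=9: ✓ → 476
order_id=10: ✗
order_id=11: ✓ → 210
order_id=12: ✓ → 436
order_id=13: ✗
order_id=14: ✓ → 105
priority_sum = 119 + 391 + 476 + 210 + 436 + 105 = 1737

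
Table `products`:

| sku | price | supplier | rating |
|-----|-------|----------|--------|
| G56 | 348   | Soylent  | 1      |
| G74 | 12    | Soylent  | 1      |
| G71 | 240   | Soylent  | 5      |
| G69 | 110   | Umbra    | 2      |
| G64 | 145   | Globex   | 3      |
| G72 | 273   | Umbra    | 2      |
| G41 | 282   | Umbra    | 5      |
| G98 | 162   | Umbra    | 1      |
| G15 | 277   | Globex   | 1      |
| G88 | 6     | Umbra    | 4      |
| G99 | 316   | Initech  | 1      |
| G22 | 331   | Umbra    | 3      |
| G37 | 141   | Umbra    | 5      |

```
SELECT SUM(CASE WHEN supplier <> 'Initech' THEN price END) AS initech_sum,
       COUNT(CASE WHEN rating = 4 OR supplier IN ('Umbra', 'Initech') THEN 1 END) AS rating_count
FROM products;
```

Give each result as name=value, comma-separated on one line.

initech_sum=2327, rating_count=8

[initech_sum: supplier <> 'Initech']
sku=G56: ✓ → 348
sku=G74: ✓ → 12
sku=G71: ✓ → 240
sku=G69: ✓ → 110
sku=G64: ✓ → 145
sku=G72: ✓ → 273
sku=G41: ✓ → 282
sku=G98: ✓ → 162
sku=G15: ✓ → 277
sku=G88: ✓ → 6
sku=G99: ✗
sku=G22: ✓ → 331
sku=G37: ✓ → 141
initech_sum = 348 + 12 + 240 + 110 + 145 + 273 + 282 + 162 + 277 + 6 + 331 + 141 = 2327
—
[rating_count: rating = 4 OR supplier IN ('Umbra', 'Initech')]
sku=G56: ✗
sku=G74: ✗
sku=G71: ✗
sku=G69: ✓ → 1
sku=G64: ✗
sku=G72: ✓ → 1
sku=G41: ✓ → 1
sku=G98: ✓ → 1
sku=G15: ✗
sku=G88: ✓ → 1
sku=G99: ✓ → 1
sku=G22: ✓ → 1
sku=G37: ✓ → 1
rating_count = COUNT(1, 1, 1, 1, 1, 1, 1, 1) = 8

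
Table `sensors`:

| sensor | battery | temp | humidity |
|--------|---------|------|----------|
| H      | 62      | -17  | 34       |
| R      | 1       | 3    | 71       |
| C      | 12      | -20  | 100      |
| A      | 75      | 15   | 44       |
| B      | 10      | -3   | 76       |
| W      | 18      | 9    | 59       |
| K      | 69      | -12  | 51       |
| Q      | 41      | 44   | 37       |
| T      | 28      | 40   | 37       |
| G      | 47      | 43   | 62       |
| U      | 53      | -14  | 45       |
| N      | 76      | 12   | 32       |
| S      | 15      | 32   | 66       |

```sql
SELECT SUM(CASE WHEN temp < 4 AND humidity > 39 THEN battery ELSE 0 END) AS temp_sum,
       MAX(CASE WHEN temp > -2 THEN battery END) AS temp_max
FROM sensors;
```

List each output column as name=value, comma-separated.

[temp_sum: temp < 4 AND humidity > 39]
sensor=H: ✗
sensor=R: ✓ → 1
sensor=C: ✓ → 12
sensor=A: ✗
sensor=B: ✓ → 10
sensor=W: ✗
sensor=K: ✓ → 69
sensor=Q: ✗
sensor=T: ✗
sensor=G: ✗
sensor=U: ✓ → 53
sensor=N: ✗
sensor=S: ✗
temp_sum = 1 + 12 + 10 + 69 + 53 = 145
—
[temp_max: temp > -2]
sensor=H: ✗
sensor=R: ✓ → 1
sensor=C: ✗
sensor=A: ✓ → 75
sensor=B: ✗
sensor=W: ✓ → 18
sensor=K: ✗
sensor=Q: ✓ → 41
sensor=T: ✓ → 28
sensor=G: ✓ → 47
sensor=U: ✗
sensor=N: ✓ → 76
sensor=S: ✓ → 15
temp_max = MAX(1, 75, 18, 41, 28, 47, 76, 15) = 76

temp_sum=145, temp_max=76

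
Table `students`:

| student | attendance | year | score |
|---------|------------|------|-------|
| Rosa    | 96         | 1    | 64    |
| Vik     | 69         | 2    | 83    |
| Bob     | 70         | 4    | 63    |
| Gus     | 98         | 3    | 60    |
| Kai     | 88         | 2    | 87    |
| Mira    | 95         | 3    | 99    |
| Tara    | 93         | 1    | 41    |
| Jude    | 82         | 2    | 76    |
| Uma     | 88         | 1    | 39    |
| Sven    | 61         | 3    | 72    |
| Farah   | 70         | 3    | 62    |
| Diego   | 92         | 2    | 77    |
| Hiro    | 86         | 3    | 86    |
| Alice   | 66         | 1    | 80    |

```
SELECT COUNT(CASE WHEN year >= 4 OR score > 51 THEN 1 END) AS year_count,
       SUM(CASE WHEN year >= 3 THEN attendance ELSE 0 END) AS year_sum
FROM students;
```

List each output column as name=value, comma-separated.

[year_count: year >= 4 OR score > 51]
student=Rosa: ✓ → 1
student=Vik: ✓ → 1
student=Bob: ✓ → 1
student=Gus: ✓ → 1
student=Kai: ✓ → 1
student=Mira: ✓ → 1
student=Tara: ✗
student=Jude: ✓ → 1
student=Uma: ✗
student=Sven: ✓ → 1
student=Farah: ✓ → 1
student=Diego: ✓ → 1
student=Hiro: ✓ → 1
student=Alice: ✓ → 1
year_count = COUNT(1, 1, 1, 1, 1, 1, 1, 1, 1, 1, 1, 1) = 12
—
[year_sum: year >= 3]
student=Rosa: ✗
student=Vik: ✗
student=Bob: ✓ → 70
student=Gus: ✓ → 98
student=Kai: ✗
student=Mira: ✓ → 95
student=Tara: ✗
student=Jude: ✗
student=Uma: ✗
student=Sven: ✓ → 61
student=Farah: ✓ → 70
student=Diego: ✗
student=Hiro: ✓ → 86
student=Alice: ✗
year_sum = 70 + 98 + 95 + 61 + 70 + 86 = 480

year_count=12, year_sum=480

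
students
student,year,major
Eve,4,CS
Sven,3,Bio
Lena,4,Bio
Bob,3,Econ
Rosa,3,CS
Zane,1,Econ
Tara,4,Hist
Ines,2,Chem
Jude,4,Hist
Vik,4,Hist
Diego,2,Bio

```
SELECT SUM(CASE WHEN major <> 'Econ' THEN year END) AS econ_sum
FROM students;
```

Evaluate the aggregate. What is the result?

30

student=Eve: ✓ → 4
student=Sven: ✓ → 3
student=Lena: ✓ → 4
student=Bob: ✗
student=Rosa: ✓ → 3
student=Zane: ✗
student=Tara: ✓ → 4
student=Ines: ✓ → 2
student=Jude: ✓ → 4
student=Vik: ✓ → 4
student=Diego: ✓ → 2
econ_sum = 4 + 3 + 4 + 3 + 4 + 2 + 4 + 4 + 2 = 30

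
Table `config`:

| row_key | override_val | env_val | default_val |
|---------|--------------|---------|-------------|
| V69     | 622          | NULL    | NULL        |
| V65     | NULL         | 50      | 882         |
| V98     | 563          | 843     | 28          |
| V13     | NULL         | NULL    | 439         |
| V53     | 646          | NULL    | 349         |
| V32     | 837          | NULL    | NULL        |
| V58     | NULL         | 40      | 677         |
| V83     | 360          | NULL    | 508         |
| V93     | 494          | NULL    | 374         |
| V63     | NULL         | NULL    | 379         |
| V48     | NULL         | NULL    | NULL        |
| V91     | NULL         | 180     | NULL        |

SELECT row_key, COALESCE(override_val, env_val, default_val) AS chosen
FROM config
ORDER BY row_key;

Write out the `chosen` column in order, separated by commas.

439, 837, NULL, 646, 40, 379, 50, 622, 360, 180, 494, 563

row_key=V13: override_val=NULL, env_val=NULL, default_val=439 → 439
row_key=V32: override_val=837 → 837
row_key=V48: override_val=NULL, env_val=NULL, default_val=NULL (all NULL) → NULL
row_key=V53: override_val=646 → 646
row_key=V58: override_val=NULL, env_val=40 → 40
row_key=V63: override_val=NULL, env_val=NULL, default_val=379 → 379
row_key=V65: override_val=NULL, env_val=50 → 50
row_key=V69: override_val=622 → 622
row_key=V83: override_val=360 → 360
row_key=V91: override_val=NULL, env_val=180 → 180
row_key=V93: override_val=494 → 494
row_key=V98: override_val=563 → 563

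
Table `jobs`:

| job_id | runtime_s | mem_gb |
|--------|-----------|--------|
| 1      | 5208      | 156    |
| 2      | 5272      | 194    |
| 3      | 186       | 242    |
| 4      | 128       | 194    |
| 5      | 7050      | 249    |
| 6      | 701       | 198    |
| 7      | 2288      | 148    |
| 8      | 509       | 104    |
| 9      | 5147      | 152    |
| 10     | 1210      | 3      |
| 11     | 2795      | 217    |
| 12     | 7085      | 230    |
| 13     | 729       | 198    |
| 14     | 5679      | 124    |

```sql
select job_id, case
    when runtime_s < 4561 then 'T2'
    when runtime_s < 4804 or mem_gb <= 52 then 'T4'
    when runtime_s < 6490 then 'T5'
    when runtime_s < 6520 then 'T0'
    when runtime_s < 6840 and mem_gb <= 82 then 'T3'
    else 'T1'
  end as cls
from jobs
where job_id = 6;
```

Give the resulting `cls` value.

T2

job_id = 6: runtime_s=701, mem_gb=198.
runtime_s < 4561 → true → T2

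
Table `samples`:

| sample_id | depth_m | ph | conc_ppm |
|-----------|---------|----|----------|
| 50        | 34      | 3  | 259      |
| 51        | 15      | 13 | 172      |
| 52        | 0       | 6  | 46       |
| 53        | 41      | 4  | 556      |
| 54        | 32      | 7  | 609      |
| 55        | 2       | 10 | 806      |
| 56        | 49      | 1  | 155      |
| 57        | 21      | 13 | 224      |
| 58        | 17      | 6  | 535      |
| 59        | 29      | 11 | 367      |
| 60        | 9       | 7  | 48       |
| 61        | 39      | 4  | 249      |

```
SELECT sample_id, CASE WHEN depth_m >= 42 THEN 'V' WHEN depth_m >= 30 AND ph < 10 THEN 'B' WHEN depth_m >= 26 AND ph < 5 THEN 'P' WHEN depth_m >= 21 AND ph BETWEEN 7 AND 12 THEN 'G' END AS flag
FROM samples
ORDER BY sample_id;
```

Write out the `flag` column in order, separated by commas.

B, NULL, NULL, B, B, NULL, V, NULL, NULL, G, NULL, B

sample_id=50: depth_m >= 30 AND ph < 10 → B
sample_id=51: (no match → NULL) → NULL
sample_id=52: (no match → NULL) → NULL
sample_id=53: depth_m >= 30 AND ph < 10 → B
sample_id=54: depth_m >= 30 AND ph < 10 → B
sample_id=55: (no match → NULL) → NULL
sample_id=56: depth_m >= 42 → V
sample_id=57: (no match → NULL) → NULL
sample_id=58: (no match → NULL) → NULL
sample_id=59: depth_m >= 21 AND ph BETWEEN 7 AND 12 → G
sample_id=60: (no match → NULL) → NULL
sample_id=61: depth_m >= 30 AND ph < 10 → B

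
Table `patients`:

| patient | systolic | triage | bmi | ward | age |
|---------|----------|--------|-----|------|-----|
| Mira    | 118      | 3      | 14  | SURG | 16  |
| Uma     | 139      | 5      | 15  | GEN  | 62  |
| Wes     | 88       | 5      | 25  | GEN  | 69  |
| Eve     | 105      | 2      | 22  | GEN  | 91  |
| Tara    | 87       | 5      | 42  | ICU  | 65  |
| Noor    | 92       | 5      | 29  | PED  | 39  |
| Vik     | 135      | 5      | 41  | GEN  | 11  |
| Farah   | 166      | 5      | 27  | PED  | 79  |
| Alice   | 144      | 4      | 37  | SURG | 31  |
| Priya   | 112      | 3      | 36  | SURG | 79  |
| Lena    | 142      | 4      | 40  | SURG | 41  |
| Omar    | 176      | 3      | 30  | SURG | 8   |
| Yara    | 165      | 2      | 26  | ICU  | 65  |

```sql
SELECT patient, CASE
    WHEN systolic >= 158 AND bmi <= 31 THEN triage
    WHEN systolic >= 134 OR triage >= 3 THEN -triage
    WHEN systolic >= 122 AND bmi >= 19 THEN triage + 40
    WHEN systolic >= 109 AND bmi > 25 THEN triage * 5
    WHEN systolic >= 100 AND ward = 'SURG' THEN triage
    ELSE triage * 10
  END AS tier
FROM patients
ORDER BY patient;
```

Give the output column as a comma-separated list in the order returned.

-4, 20, 5, -4, -3, -5, 3, -3, -5, -5, -5, -5, 2

patient=Alice: systolic >= 134 OR triage >= 3 → -4
patient=Eve: ELSE → 20
patient=Farah: systolic >= 158 AND bmi <= 31 → 5
patient=Lena: systolic >= 134 OR triage >= 3 → -4
patient=Mira: systolic >= 134 OR triage >= 3 → -3
patient=Noor: systolic >= 134 OR triage >= 3 → -5
patient=Omar: systolic >= 158 AND bmi <= 31 → 3
patient=Priya: systolic >= 134 OR triage >= 3 → -3
patient=Tara: systolic >= 134 OR triage >= 3 → -5
patient=Uma: systolic >= 134 OR triage >= 3 → -5
patient=Vik: systolic >= 134 OR triage >= 3 → -5
patient=Wes: systolic >= 134 OR triage >= 3 → -5
patient=Yara: systolic >= 158 AND bmi <= 31 → 2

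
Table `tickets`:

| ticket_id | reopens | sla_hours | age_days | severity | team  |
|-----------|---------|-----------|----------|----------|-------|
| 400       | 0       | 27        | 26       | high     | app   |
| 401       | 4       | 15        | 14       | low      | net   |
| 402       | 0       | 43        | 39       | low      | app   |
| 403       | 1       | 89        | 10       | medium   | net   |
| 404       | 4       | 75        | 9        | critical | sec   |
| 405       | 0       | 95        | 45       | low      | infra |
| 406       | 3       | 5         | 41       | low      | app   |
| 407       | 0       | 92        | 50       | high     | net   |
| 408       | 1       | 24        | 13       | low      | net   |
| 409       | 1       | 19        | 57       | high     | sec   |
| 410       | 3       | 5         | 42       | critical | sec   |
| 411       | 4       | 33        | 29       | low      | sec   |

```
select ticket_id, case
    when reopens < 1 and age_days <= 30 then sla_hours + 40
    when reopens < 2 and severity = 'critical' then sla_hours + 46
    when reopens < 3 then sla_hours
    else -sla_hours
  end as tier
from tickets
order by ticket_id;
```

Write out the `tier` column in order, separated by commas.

ticket_id=400: reopens < 1 and age_days <= 30 → 67
ticket_id=401: ELSE → -15
ticket_id=402: reopens < 3 → 43
ticket_id=403: reopens < 3 → 89
ticket_id=404: ELSE → -75
ticket_id=405: reopens < 3 → 95
ticket_id=406: ELSE → -5
ticket_id=407: reopens < 3 → 92
ticket_id=408: reopens < 3 → 24
ticket_id=409: reopens < 3 → 19
ticket_id=410: ELSE → -5
ticket_id=411: ELSE → -33

67, -15, 43, 89, -75, 95, -5, 92, 24, 19, -5, -33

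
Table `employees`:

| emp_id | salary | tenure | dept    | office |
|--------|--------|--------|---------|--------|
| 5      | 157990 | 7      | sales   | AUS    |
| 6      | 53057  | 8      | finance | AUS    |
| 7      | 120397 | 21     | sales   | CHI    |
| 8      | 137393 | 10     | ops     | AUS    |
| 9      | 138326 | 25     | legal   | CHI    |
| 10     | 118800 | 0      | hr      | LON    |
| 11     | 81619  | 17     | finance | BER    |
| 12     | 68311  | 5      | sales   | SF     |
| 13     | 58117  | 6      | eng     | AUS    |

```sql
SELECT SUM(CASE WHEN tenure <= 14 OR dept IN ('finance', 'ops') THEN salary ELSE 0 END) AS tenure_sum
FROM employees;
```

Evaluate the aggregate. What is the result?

emp_id=5: ✓ → 157990
emp_id=6: ✓ → 53057
emp_id=7: ✗
emp_id=8: ✓ → 137393
emp_id=9: ✗
emp_id=10: ✓ → 118800
emp_id=11: ✓ → 81619
emp_id=12: ✓ → 68311
emp_id=13: ✓ → 58117
tenure_sum = 157990 + 53057 + 137393 + 118800 + 81619 + 68311 + 58117 = 675287

675287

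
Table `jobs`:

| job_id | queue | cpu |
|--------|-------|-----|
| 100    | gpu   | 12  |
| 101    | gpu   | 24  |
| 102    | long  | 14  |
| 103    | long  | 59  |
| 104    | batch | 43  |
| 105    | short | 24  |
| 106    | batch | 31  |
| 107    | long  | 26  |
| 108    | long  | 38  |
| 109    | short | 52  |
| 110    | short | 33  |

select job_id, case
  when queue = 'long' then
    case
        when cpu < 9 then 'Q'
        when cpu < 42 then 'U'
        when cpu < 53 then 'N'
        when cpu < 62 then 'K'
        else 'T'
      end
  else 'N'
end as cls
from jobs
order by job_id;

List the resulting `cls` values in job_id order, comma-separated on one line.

N, N, U, K, N, N, N, U, U, N, N

job_id=100: queue='gpu' → outer ELSE → N
job_id=101: queue='gpu' → outer ELSE → N
job_id=102: queue='long' → inner[cpu < 42] → U
job_id=103: queue='long' → inner[cpu < 62] → K
job_id=104: queue='batch' → outer ELSE → N
job_id=105: queue='short' → outer ELSE → N
job_id=106: queue='batch' → outer ELSE → N
job_id=107: queue='long' → inner[cpu < 42] → U
job_id=108: queue='long' → inner[cpu < 42] → U
job_id=109: queue='short' → outer ELSE → N
job_id=110: queue='short' → outer ELSE → N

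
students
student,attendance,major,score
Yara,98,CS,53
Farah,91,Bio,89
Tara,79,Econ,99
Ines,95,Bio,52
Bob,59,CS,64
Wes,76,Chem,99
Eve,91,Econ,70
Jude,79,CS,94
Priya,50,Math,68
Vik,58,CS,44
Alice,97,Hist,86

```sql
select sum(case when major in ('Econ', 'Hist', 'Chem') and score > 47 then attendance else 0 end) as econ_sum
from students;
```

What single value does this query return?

343

student=Yara: ✗
student=Farah: ✗
student=Tara: ✓ → 79
student=Ines: ✗
student=Bob: ✗
student=Wes: ✓ → 76
student=Eve: ✓ → 91
student=Jude: ✗
student=Priya: ✗
student=Vik: ✗
student=Alice: ✓ → 97
econ_sum = 79 + 76 + 91 + 97 = 343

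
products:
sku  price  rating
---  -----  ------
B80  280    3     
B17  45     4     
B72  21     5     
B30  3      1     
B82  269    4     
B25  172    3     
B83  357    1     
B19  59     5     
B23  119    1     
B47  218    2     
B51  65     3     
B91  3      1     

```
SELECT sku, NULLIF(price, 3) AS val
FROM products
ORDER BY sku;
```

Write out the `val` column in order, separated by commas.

45, 59, 119, 172, NULL, 218, 65, 21, 280, 269, 357, NULL

sku=B17: price=45 vs 3: differ → 45
sku=B19: price=59 vs 3: differ → 59
sku=B23: price=119 vs 3: differ → 119
sku=B25: price=172 vs 3: differ → 172
sku=B30: price=3 vs 3: equal → NULL
sku=B47: price=218 vs 3: differ → 218
sku=B51: price=65 vs 3: differ → 65
sku=B72: price=21 vs 3: differ → 21
sku=B80: price=280 vs 3: differ → 280
sku=B82: price=269 vs 3: differ → 269
sku=B83: price=357 vs 3: differ → 357
sku=B91: price=3 vs 3: equal → NULL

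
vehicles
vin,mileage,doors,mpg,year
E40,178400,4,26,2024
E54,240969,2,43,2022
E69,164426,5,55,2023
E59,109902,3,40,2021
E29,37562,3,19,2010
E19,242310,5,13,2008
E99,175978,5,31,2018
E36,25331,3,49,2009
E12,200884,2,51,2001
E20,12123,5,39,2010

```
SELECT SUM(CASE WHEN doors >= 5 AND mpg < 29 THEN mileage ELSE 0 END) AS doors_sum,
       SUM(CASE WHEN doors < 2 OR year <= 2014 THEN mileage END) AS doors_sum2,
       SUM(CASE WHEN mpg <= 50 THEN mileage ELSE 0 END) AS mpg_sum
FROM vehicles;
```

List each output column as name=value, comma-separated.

[doors_sum: doors >= 5 AND mpg < 29]
vin=E40: ✗
vin=E54: ✗
vin=E69: ✗
vin=E59: ✗
vin=E29: ✗
vin=E19: ✓ → 242310
vin=E99: ✗
vin=E36: ✗
vin=E12: ✗
vin=E20: ✗
doors_sum = 242310
—
[doors_sum2: doors < 2 OR year <= 2014]
vin=E40: ✗
vin=E54: ✗
vin=E69: ✗
vin=E59: ✗
vin=E29: ✓ → 37562
vin=E19: ✓ → 242310
vin=E99: ✗
vin=E36: ✓ → 25331
vin=E12: ✓ → 200884
vin=E20: ✓ → 12123
doors_sum2 = 37562 + 242310 + 25331 + 200884 + 12123 = 518210
—
[mpg_sum: mpg <= 50]
vin=E40: ✓ → 178400
vin=E54: ✓ → 240969
vin=E69: ✗
vin=E59: ✓ → 109902
vin=E29: ✓ → 37562
vin=E19: ✓ → 242310
vin=E99: ✓ → 175978
vin=E36: ✓ → 25331
vin=E12: ✗
vin=E20: ✓ → 12123
mpg_sum = 178400 + 240969 + 109902 + 37562 + 242310 + 175978 + 25331 + 12123 = 1022575

doors_sum=242310, doors_sum2=518210, mpg_sum=1022575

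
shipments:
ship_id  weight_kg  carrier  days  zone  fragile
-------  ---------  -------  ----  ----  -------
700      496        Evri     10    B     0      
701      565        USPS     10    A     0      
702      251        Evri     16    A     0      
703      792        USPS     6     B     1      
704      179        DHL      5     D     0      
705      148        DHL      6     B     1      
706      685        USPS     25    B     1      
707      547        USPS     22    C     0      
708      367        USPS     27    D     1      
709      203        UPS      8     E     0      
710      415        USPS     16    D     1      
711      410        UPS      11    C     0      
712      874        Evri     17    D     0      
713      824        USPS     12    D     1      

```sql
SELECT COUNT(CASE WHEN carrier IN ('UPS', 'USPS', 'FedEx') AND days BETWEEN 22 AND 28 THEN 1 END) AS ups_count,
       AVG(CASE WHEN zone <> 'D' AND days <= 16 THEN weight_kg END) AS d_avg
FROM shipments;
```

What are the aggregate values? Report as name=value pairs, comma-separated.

[ups_count: carrier IN ('UPS', 'USPS', 'FedEx') AND days BETWEEN 22 AND 28]
ship_id=700: ✗
ship_id=701: ✗
ship_id=702: ✗
ship_id=703: ✗
ship_id=704: ✗
ship_id=705: ✗
ship_id=706: ✓ → 1
ship_id=707: ✓ → 1
ship_id=708: ✓ → 1
ship_id=709: ✗
ship_id=710: ✗
ship_id=711: ✗
ship_id=712: ✗
ship_id=713: ✗
ups_count = COUNT(1, 1, 1) = 3
—
[d_avg: zone <> 'D' AND days <= 16]
ship_id=700: ✓ → 496
ship_id=701: ✓ → 565
ship_id=702: ✓ → 251
ship_id=703: ✓ → 792
ship_id=704: ✗
ship_id=705: ✓ → 148
ship_id=706: ✗
ship_id=707: ✗
ship_id=708: ✗
ship_id=709: ✓ → 203
ship_id=710: ✗
ship_id=711: ✓ → 410
ship_id=712: ✗
ship_id=713: ✗
d_avg = (496 + 565 + 251 + 792 + 148 + 203 + 410) / 7 = 409.2857142857

ups_count=3, d_avg=409.2857142857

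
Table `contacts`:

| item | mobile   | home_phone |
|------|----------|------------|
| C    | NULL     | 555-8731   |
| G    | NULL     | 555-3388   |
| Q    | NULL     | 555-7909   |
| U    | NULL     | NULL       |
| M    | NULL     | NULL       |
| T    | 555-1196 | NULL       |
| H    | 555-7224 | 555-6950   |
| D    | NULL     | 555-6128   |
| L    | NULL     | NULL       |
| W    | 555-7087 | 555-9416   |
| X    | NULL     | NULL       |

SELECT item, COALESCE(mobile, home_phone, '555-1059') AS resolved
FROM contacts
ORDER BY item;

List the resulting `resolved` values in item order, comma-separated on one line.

item=C: mobile=NULL, home_phone=555-8731 → 555-8731
item=D: mobile=NULL, home_phone=555-6128 → 555-6128
item=G: mobile=NULL, home_phone=555-3388 → 555-3388
item=H: mobile=555-7224 → 555-7224
item=L: mobile=NULL, home_phone=NULL, → literal 555-1059 → 555-1059
item=M: mobile=NULL, home_phone=NULL, → literal 555-1059 → 555-1059
item=Q: mobile=NULL, home_phone=555-7909 → 555-7909
item=T: mobile=555-1196 → 555-1196
item=U: mobile=NULL, home_phone=NULL, → literal 555-1059 → 555-1059
item=W: mobile=555-7087 → 555-7087
item=X: mobile=NULL, home_phone=NULL, → literal 555-1059 → 555-1059

555-8731, 555-6128, 555-3388, 555-7224, 555-1059, 555-1059, 555-7909, 555-1196, 555-1059, 555-7087, 555-1059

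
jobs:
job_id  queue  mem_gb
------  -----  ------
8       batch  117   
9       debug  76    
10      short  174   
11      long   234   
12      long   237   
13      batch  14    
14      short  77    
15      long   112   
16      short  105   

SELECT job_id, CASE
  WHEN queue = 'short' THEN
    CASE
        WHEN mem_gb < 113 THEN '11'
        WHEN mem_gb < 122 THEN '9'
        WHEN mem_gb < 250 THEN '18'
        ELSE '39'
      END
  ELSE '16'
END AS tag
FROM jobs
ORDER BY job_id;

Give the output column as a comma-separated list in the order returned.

16, 16, 18, 16, 16, 16, 11, 16, 11

job_id=8: queue='batch' → outer ELSE → 16
job_id=9: queue='debug' → outer ELSE → 16
job_id=10: queue='short' → inner[mem_gb < 250] → 18
job_id=11: queue='long' → outer ELSE → 16
job_id=12: queue='long' → outer ELSE → 16
job_id=13: queue='batch' → outer ELSE → 16
job_id=14: queue='short' → inner[mem_gb < 113] → 11
job_id=15: queue='long' → outer ELSE → 16
job_id=16: queue='short' → inner[mem_gb < 113] → 11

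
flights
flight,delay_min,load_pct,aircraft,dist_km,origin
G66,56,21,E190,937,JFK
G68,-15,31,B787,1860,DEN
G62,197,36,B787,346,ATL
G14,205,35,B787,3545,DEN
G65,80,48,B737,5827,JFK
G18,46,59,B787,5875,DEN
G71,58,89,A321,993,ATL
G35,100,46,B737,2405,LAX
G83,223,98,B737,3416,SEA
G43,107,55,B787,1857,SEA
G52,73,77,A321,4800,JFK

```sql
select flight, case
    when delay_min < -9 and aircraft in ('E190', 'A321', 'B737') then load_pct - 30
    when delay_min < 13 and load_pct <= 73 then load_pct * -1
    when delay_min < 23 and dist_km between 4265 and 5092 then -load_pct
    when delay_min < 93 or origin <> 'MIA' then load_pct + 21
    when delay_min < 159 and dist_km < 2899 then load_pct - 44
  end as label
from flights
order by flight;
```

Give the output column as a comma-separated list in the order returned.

flight=G14: delay_min < 93 or origin <> 'MIA' → 56
flight=G18: delay_min < 93 or origin <> 'MIA' → 80
flight=G35: delay_min < 93 or origin <> 'MIA' → 67
flight=G43: delay_min < 93 or origin <> 'MIA' → 76
flight=G52: delay_min < 93 or origin <> 'MIA' → 98
flight=G62: delay_min < 93 or origin <> 'MIA' → 57
flight=G65: delay_min < 93 or origin <> 'MIA' → 69
flight=G66: delay_min < 93 or origin <> 'MIA' → 42
flight=G68: delay_min < 13 and load_pct <= 73 → -31
flight=G71: delay_min < 93 or origin <> 'MIA' → 110
flight=G83: delay_min < 93 or origin <> 'MIA' → 119

56, 80, 67, 76, 98, 57, 69, 42, -31, 110, 119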